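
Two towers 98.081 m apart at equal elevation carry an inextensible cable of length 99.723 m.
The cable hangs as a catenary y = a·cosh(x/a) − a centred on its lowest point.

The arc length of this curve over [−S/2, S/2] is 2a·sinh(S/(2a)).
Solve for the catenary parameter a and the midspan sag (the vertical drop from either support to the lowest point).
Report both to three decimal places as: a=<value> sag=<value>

a=155.121 sag=7.817

seed: a₀ = √(S³/(24(L−S))) = √(98.081³/(24·1.642)) = 154.733778
iter 1: u=0.316935  f(a)=+8.266e-03  f'(a)=-2.144e-02  a ← 154.733778 − (+8.266e-03/-2.144e-02) = 155.119388
iter 2: u=0.316147  f(a)=+3.100e-05  f'(a)=-2.128e-02  a ← 155.119388 − (+3.100e-05/-2.128e-02) = 155.120845
iter 3: u=0.316144  f(a)=+4.397e-10  f'(a)=-2.128e-02  a ← 155.120845 − (+4.397e-10/-2.128e-02) = 155.120845
iter 4: u=0.316144  f(a)=-1.421e-14  f'(a)=-2.128e-02  a ← 155.120845 − (-1.421e-14/-2.128e-02) = 155.120845
converged: |Δa| < 1e-12 after 4 iterations
sag = a·(cosh(S/(2a)) − 1) = 155.120845·(cosh(0.316144) − 1) = 7.816707
T_max/T_min = cosh(S/(2a)) = 1.050391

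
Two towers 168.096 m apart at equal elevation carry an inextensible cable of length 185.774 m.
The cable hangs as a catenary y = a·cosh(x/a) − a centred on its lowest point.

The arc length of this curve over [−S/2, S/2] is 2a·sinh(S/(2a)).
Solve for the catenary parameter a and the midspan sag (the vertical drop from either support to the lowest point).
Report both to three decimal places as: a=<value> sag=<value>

a=107.437 sag=34.587

seed: a₀ = √(S³/(24(L−S))) = √(168.096³/(24·17.678)) = 105.806874
iter 1: u=0.794353  f(a)=+5.662e-01  f'(a)=-3.557e-01  a ← 105.806874 − (+5.662e-01/-3.557e-01) = 107.398542
iter 2: u=0.782580  f(a)=+1.303e-02  f'(a)=-3.395e-01  a ← 107.398542 − (+1.303e-02/-3.395e-01) = 107.436917
iter 3: u=0.782301  f(a)=+7.260e-06  f'(a)=-3.391e-01  a ← 107.436917 − (+7.260e-06/-3.391e-01) = 107.436938
iter 4: u=0.782301  f(a)=+2.274e-12  f'(a)=-3.391e-01  a ← 107.436938 − (+2.274e-12/-3.391e-01) = 107.436938
converged: |Δa| < 1e-12 after 4 iterations
sag = a·(cosh(S/(2a)) − 1) = 107.436938·(cosh(0.782301) − 1) = 34.586618
T_max/T_min = cosh(S/(2a)) = 1.321925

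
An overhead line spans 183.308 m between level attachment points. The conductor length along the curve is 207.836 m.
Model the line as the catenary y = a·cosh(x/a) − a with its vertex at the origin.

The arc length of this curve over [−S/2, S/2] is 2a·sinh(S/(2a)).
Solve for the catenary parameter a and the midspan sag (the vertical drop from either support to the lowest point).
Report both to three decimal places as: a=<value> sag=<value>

seed: a₀ = √(S³/(24(L−S))) = √(183.308³/(24·24.528)) = 102.290532
iter 1: u=0.896016  f(a)=+1.004e+00  f'(a)=-5.192e-01  a ← 102.290532 − (+1.004e+00/-5.192e-01) = 104.223594
iter 2: u=0.879398  f(a)=+2.916e-02  f'(a)=-4.894e-01  a ← 104.223594 − (+2.916e-02/-4.894e-01) = 104.283167
iter 3: u=0.878895  f(a)=+2.624e-05  f'(a)=-4.885e-01  a ← 104.283167 − (+2.624e-05/-4.885e-01) = 104.283221
iter 4: u=0.878895  f(a)=+2.129e-11  f'(a)=-4.885e-01  a ← 104.283221 − (+2.129e-11/-4.885e-01) = 104.283221
converged: |Δa| < 1e-12 after 4 iterations
sag = a·(cosh(S/(2a)) − 1) = 104.283221·(cosh(0.878895) − 1) = 42.937501
T_max/T_min = cosh(S/(2a)) = 1.411739

a=104.283 sag=42.938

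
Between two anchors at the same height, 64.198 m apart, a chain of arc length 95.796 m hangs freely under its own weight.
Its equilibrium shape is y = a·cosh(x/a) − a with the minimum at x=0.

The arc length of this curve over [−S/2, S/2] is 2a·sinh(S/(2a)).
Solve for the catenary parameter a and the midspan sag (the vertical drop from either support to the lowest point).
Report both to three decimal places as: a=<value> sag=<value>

seed: a₀ = √(S³/(24(L−S))) = √(64.198³/(24·31.598)) = 18.678708
iter 1: u=1.718481  f(a)=+5.008e+00  f'(a)=-4.494e+00  a ← 18.678708 − (+5.008e+00/-4.494e+00) = 19.793042
iter 2: u=1.621731  f(a)=+4.831e-01  f'(a)=-3.665e+00  a ← 19.793042 − (+4.831e-01/-3.665e+00) = 19.924859
iter 3: u=1.611003  f(a)=+5.557e-03  f'(a)=-3.581e+00  a ← 19.924859 − (+5.557e-03/-3.581e+00) = 19.926411
iter 4: u=1.610877  f(a)=+7.538e-07  f'(a)=-3.580e+00  a ← 19.926411 − (+7.538e-07/-3.580e+00) = 19.926411
iter 5: u=1.610877  f(a)=+2.842e-14  f'(a)=-3.580e+00  a ← 19.926411 − (+2.842e-14/-3.580e+00) = 19.926411
converged: |Δa| < 1e-12 after 5 iterations
sag = a·(cosh(S/(2a)) − 1) = 19.926411·(cosh(1.610877) − 1) = 31.951139
T_max/T_min = cosh(S/(2a)) = 2.603457

a=19.926 sag=31.951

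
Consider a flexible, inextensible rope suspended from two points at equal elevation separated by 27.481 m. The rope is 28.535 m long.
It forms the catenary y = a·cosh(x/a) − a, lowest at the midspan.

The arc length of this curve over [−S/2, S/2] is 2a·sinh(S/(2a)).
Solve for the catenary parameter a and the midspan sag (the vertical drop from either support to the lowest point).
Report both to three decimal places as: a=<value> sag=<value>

seed: a₀ = √(S³/(24(L−S))) = √(27.481³/(24·1.054)) = 28.643288
iter 1: u=0.479711  f(a)=+1.219e-02  f'(a)=-7.530e-02  a ← 28.643288 − (+1.219e-02/-7.530e-02) = 28.805223
iter 2: u=0.477014  f(a)=+1.042e-04  f'(a)=-7.402e-02  a ← 28.805223 − (+1.042e-04/-7.402e-02) = 28.806631
iter 3: u=0.476991  f(a)=+7.751e-09  f'(a)=-7.401e-02  a ← 28.806631 − (+7.751e-09/-7.401e-02) = 28.806631
iter 4: u=0.476991  f(a)=+3.553e-15  f'(a)=-7.401e-02  a ← 28.806631 − (+3.553e-15/-7.401e-02) = 28.806631
converged: |Δa| < 1e-12 after 4 iterations
sag = a·(cosh(S/(2a)) − 1) = 28.806631·(cosh(0.476991) − 1) = 3.339653
T_max/T_min = cosh(S/(2a)) = 1.115933

a=28.807 sag=3.340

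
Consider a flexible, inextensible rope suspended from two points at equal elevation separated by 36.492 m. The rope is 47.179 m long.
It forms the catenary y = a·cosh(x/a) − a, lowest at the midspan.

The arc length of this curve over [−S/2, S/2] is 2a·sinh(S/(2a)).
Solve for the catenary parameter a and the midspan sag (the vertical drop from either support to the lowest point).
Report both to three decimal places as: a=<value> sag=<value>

a=14.333 sag=13.270

seed: a₀ = √(S³/(24(L−S))) = √(36.492³/(24·10.687)) = 13.764580
iter 1: u=1.325576  f(a)=+9.792e-01  f'(a)=-1.843e+00  a ← 13.764580 − (+9.792e-01/-1.843e+00) = 14.295775
iter 2: u=1.276321  f(a)=+5.954e-02  f'(a)=-1.625e+00  a ← 14.295775 − (+5.954e-02/-1.625e+00) = 14.332404
iter 3: u=1.273059  f(a)=+2.516e-04  f'(a)=-1.612e+00  a ← 14.332404 − (+2.516e-04/-1.612e+00) = 14.332560
iter 4: u=1.273045  f(a)=+4.536e-09  f'(a)=-1.612e+00  a ← 14.332560 − (+4.536e-09/-1.612e+00) = 14.332560
iter 5: u=1.273045  f(a)=+0.000e+00  f'(a)=-1.612e+00  a ← 14.332560 − (+0.000e+00/-1.612e+00) = 14.332560
converged: |Δa| < 1e-12 after 5 iterations
sag = a·(cosh(S/(2a)) − 1) = 14.332560·(cosh(1.273045) − 1) = 13.269737
T_max/T_min = cosh(S/(2a)) = 1.925846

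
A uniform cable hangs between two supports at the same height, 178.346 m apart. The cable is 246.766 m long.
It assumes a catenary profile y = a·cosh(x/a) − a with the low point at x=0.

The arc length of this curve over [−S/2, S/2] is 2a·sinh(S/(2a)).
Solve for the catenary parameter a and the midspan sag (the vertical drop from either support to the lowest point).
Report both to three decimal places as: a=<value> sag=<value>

seed: a₀ = √(S³/(24(L−S))) = √(178.346³/(24·68.420)) = 58.775713
iter 1: u=1.517174  f(a)=+8.320e+00  f'(a)=-2.910e+00  a ← 58.775713 − (+8.320e+00/-2.910e+00) = 61.634821
iter 2: u=1.446796  f(a)=+6.456e-01  f'(a)=-2.474e+00  a ← 61.634821 − (+6.456e-01/-2.474e+00) = 61.895739
iter 3: u=1.440697  f(a)=+4.610e-03  f'(a)=-2.439e+00  a ← 61.895739 − (+4.610e-03/-2.439e+00) = 61.897629
iter 4: u=1.440653  f(a)=+2.388e-07  f'(a)=-2.439e+00  a ← 61.897629 − (+2.388e-07/-2.439e+00) = 61.897630
iter 5: u=1.440653  f(a)=+0.000e+00  f'(a)=-2.439e+00  a ← 61.897630 − (+0.000e+00/-2.439e+00) = 61.897630
converged: |Δa| < 1e-12 after 5 iterations
sag = a·(cosh(S/(2a)) − 1) = 61.897630·(cosh(1.440653) − 1) = 76.141065
T_max/T_min = cosh(S/(2a)) = 2.230113

a=61.898 sag=76.141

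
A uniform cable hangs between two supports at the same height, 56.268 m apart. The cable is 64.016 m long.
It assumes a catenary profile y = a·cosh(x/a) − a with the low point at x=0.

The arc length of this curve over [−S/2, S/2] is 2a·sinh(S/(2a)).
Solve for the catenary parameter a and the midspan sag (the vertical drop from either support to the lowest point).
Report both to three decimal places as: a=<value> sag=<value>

a=31.572 sag=13.387

seed: a₀ = √(S³/(24(L−S))) = √(56.268³/(24·7.748)) = 30.952219
iter 1: u=0.908949  f(a)=+3.264e-01  f'(a)=-5.432e-01  a ← 30.952219 − (+3.264e-01/-5.432e-01) = 31.553117
iter 2: u=0.891639  f(a)=+9.748e-03  f'(a)=-5.112e-01  a ← 31.553117 − (+9.748e-03/-5.112e-01) = 31.572185
iter 3: u=0.891101  f(a)=+9.287e-06  f'(a)=-5.103e-01  a ← 31.572185 − (+9.287e-06/-5.103e-01) = 31.572204
iter 4: u=0.891100  f(a)=+8.455e-12  f'(a)=-5.103e-01  a ← 31.572204 − (+8.455e-12/-5.103e-01) = 31.572204
converged: |Δa| < 1e-12 after 4 iterations
sag = a·(cosh(S/(2a)) − 1) = 31.572204·(cosh(0.891100) − 1) = 13.386846
T_max/T_min = cosh(S/(2a)) = 1.424007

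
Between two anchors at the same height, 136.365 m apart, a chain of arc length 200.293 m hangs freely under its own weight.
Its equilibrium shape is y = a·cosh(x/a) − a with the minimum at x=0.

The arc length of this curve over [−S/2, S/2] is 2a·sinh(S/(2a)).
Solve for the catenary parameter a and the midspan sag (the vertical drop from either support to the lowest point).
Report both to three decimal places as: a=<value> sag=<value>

seed: a₀ = √(S³/(24(L−S))) = √(136.365³/(24·63.928)) = 40.653992
iter 1: u=1.677142  f(a)=+9.617e+00  f'(a)=-4.123e+00  a ← 40.653992 − (+9.617e+00/-4.123e+00) = 42.986404
iter 2: u=1.586141  f(a)=+8.897e-01  f'(a)=-3.393e+00  a ← 42.986404 − (+8.897e-01/-3.393e+00) = 43.248658
iter 3: u=1.576523  f(a)=+9.330e-03  f'(a)=-3.322e+00  a ← 43.248658 − (+9.330e-03/-3.322e+00) = 43.251467
iter 4: u=1.576421  f(a)=+1.050e-06  f'(a)=-3.321e+00  a ← 43.251467 − (+1.050e-06/-3.321e+00) = 43.251467
iter 5: u=1.576421  f(a)=+5.684e-14  f'(a)=-3.321e+00  a ← 43.251467 − (+5.684e-14/-3.321e+00) = 43.251467
converged: |Δa| < 1e-12 after 5 iterations
sag = a·(cosh(S/(2a)) − 1) = 43.251467·(cosh(1.576421) − 1) = 65.835704
T_max/T_min = cosh(S/(2a)) = 2.522161

a=43.251 sag=65.836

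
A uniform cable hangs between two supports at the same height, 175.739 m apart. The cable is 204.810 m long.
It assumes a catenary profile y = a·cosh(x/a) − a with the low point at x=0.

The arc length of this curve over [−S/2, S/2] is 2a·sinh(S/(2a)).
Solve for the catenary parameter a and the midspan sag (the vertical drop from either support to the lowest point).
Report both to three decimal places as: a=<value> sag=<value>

a=90.309 sag=46.228

seed: a₀ = √(S³/(24(L−S))) = √(175.739³/(24·29.071)) = 88.199601
iter 1: u=0.996257  f(a)=+1.477e+00  f'(a)=-7.270e-01  a ← 88.199601 − (+1.477e+00/-7.270e-01) = 90.231591
iter 2: u=0.973822  f(a)=+5.259e-02  f'(a)=-6.761e-01  a ← 90.231591 − (+5.259e-02/-6.761e-01) = 90.309384
iter 3: u=0.972983  f(a)=+7.211e-05  f'(a)=-6.742e-01  a ← 90.309384 − (+7.211e-05/-6.742e-01) = 90.309491
iter 4: u=0.972982  f(a)=+1.360e-10  f'(a)=-6.742e-01  a ← 90.309491 − (+1.360e-10/-6.742e-01) = 90.309491
iter 5: u=0.972982  f(a)=+0.000e+00  f'(a)=-6.742e-01  a ← 90.309491 − (+0.000e+00/-6.742e-01) = 90.309491
converged: |Δa| < 1e-12 after 5 iterations
sag = a·(cosh(S/(2a)) − 1) = 90.309491·(cosh(0.972982) − 1) = 46.228373
T_max/T_min = cosh(S/(2a)) = 1.511888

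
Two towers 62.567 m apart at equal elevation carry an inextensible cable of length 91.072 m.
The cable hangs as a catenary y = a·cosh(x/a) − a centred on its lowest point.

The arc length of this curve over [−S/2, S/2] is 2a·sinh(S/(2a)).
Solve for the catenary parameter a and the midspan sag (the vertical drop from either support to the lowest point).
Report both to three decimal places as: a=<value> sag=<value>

a=20.099 sag=29.675

seed: a₀ = √(S³/(24(L−S))) = √(62.567³/(24·28.505)) = 18.921338
iter 1: u=1.653345  f(a)=+4.159e+00  f'(a)=-3.921e+00  a ← 18.921338 − (+4.159e+00/-3.921e+00) = 19.982086
iter 2: u=1.565577  f(a)=+3.754e-01  f'(a)=-3.243e+00  a ← 19.982086 − (+3.754e-01/-3.243e+00) = 20.097857
iter 3: u=1.556559  f(a)=+3.728e-03  f'(a)=-3.179e+00  a ← 20.097857 − (+3.728e-03/-3.179e+00) = 20.099030
iter 4: u=1.556468  f(a)=+3.757e-07  f'(a)=-3.178e+00  a ← 20.099030 − (+3.757e-07/-3.178e+00) = 20.099030
iter 5: u=1.556468  f(a)=+1.421e-14  f'(a)=-3.178e+00  a ← 20.099030 − (+1.421e-14/-3.178e+00) = 20.099030
converged: |Δa| < 1e-12 after 5 iterations
sag = a·(cosh(S/(2a)) − 1) = 20.099030·(cosh(1.556468) − 1) = 29.675445
T_max/T_min = cosh(S/(2a)) = 2.476462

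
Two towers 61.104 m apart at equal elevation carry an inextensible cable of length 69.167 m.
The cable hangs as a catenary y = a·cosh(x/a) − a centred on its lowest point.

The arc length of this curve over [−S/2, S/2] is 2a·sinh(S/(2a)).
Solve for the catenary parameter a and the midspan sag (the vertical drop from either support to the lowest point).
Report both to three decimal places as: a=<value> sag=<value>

seed: a₀ = √(S³/(24(L−S))) = √(61.104³/(24·8.063)) = 34.336064
iter 1: u=0.889793  f(a)=+3.253e-01  f'(a)=-5.079e-01  a ← 34.336064 − (+3.253e-01/-5.079e-01) = 34.976483
iter 2: u=0.873501  f(a)=+9.323e-03  f'(a)=-4.792e-01  a ← 34.976483 − (+9.323e-03/-4.792e-01) = 34.995940
iter 3: u=0.873016  f(a)=+8.161e-06  f'(a)=-4.783e-01  a ← 34.995940 − (+8.161e-06/-4.783e-01) = 34.995957
iter 4: u=0.873015  f(a)=+6.253e-12  f'(a)=-4.783e-01  a ← 34.995957 − (+6.253e-12/-4.783e-01) = 34.995957
converged: |Δa| < 1e-12 after 4 iterations
sag = a·(cosh(S/(2a)) − 1) = 34.995957·(cosh(0.873015) − 1) = 14.205013
T_max/T_min = cosh(S/(2a)) = 1.405904

a=34.996 sag=14.205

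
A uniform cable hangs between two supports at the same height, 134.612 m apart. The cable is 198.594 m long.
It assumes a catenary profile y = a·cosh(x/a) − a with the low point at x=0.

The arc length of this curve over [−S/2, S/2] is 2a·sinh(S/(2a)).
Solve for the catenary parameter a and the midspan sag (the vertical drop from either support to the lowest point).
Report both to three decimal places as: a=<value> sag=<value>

seed: a₀ = √(S³/(24(L−S))) = √(134.612³/(24·63.982)) = 39.855764
iter 1: u=1.688739  f(a)=+9.768e+00  f'(a)=-4.225e+00  a ← 39.855764 − (+9.768e+00/-4.225e+00) = 42.167902
iter 2: u=1.596143  f(a)=+9.145e-01  f'(a)=-3.468e+00  a ← 42.167902 − (+9.145e-01/-3.468e+00) = 42.431637
iter 3: u=1.586222  f(a)=+9.844e-03  f'(a)=-3.393e+00  a ← 42.431637 − (+9.844e-03/-3.393e+00) = 42.434538
iter 4: u=1.586114  f(a)=+1.168e-06  f'(a)=-3.392e+00  a ← 42.434538 − (+1.168e-06/-3.392e+00) = 42.434538
iter 5: u=1.586114  f(a)=+2.842e-14  f'(a)=-3.392e+00  a ← 42.434538 − (+2.842e-14/-3.392e+00) = 42.434538
converged: |Δa| < 1e-12 after 5 iterations
sag = a·(cosh(S/(2a)) − 1) = 42.434538·(cosh(1.586114) − 1) = 65.549647
T_max/T_min = cosh(S/(2a)) = 2.544724

a=42.435 sag=65.550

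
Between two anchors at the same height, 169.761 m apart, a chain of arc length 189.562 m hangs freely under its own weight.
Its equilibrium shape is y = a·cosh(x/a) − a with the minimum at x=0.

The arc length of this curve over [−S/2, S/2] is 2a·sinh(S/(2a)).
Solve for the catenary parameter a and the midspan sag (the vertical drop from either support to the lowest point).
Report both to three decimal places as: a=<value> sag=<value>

a=103.192 sag=36.922

seed: a₀ = √(S³/(24(L−S))) = √(169.761³/(24·19.801)) = 101.463001
iter 1: u=0.836566  f(a)=+7.045e-01  f'(a)=-4.183e-01  a ← 101.463001 − (+7.045e-01/-4.183e-01) = 103.147221
iter 2: u=0.822906  f(a)=+1.793e-02  f'(a)=-3.973e-01  a ← 103.147221 − (+1.793e-02/-3.973e-01) = 103.192342
iter 3: u=0.822547  f(a)=+1.228e-05  f'(a)=-3.967e-01  a ← 103.192342 − (+1.228e-05/-3.967e-01) = 103.192373
iter 4: u=0.822546  f(a)=+5.770e-12  f'(a)=-3.967e-01  a ← 103.192373 − (+5.770e-12/-3.967e-01) = 103.192373
converged: |Δa| < 1e-12 after 4 iterations
sag = a·(cosh(S/(2a)) − 1) = 103.192373·(cosh(0.822546) − 1) = 36.922237
T_max/T_min = cosh(S/(2a)) = 1.357800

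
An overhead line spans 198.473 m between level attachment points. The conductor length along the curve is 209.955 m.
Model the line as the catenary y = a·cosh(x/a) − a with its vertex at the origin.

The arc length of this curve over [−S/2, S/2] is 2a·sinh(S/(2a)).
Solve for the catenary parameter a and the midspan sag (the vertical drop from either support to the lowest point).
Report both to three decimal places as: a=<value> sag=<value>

a=169.880 sag=29.819

seed: a₀ = √(S³/(24(L−S))) = √(198.473³/(24·11.482)) = 168.437101
iter 1: u=0.589161  f(a)=+2.009e-01  f'(a)=-1.411e-01  a ← 168.437101 − (+2.009e-01/-1.411e-01) = 169.860859
iter 2: u=0.584222  f(a)=+2.576e-03  f'(a)=-1.375e-01  a ← 169.860859 − (+2.576e-03/-1.375e-01) = 169.879590
iter 3: u=0.584158  f(a)=+4.357e-07  f'(a)=-1.375e-01  a ← 169.879590 − (+4.357e-07/-1.375e-01) = 169.879594
iter 4: u=0.584158  f(a)=+2.842e-14  f'(a)=-1.375e-01  a ← 169.879594 − (+2.842e-14/-1.375e-01) = 169.879594
converged: |Δa| < 1e-12 after 4 iterations
sag = a·(cosh(S/(2a)) − 1) = 169.879594·(cosh(0.584158) − 1) = 29.818558
T_max/T_min = cosh(S/(2a)) = 1.175528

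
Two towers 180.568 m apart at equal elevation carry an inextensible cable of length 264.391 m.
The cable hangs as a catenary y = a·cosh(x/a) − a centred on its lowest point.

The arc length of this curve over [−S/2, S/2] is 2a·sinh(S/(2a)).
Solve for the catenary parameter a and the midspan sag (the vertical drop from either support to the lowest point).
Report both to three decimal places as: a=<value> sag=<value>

seed: a₀ = √(S³/(24(L−S))) = √(180.568³/(24·83.823)) = 54.097097
iter 1: u=1.668925  f(a)=+1.248e+01  f'(a)=-4.053e+00  a ← 54.097097 − (+1.248e+01/-4.053e+00) = 57.176254
iter 2: u=1.579047  f(a)=+1.145e+00  f'(a)=-3.340e+00  a ← 57.176254 − (+1.145e+00/-3.340e+00) = 57.518947
iter 3: u=1.569639  f(a)=+1.178e-02  f'(a)=-3.272e+00  a ← 57.518947 − (+1.178e-02/-3.272e+00) = 57.522548
iter 4: u=1.569541  f(a)=+1.276e-06  f'(a)=-3.271e+00  a ← 57.522548 − (+1.276e-06/-3.271e+00) = 57.522548
iter 5: u=1.569541  f(a)=+0.000e+00  f'(a)=-3.271e+00  a ← 57.522548 − (+0.000e+00/-3.271e+00) = 57.522548
converged: |Δa| < 1e-12 after 5 iterations
sag = a·(cosh(S/(2a)) − 1) = 57.522548·(cosh(1.569541) − 1) = 86.645735
T_max/T_min = cosh(S/(2a)) = 2.506292

a=57.523 sag=86.646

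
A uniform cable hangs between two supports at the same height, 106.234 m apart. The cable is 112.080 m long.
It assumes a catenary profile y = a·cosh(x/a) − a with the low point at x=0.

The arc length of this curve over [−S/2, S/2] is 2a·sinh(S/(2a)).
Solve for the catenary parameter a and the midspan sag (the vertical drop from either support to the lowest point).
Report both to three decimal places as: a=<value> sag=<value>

a=93.194 sag=15.552

seed: a₀ = √(S³/(24(L−S))) = √(106.234³/(24·5.846)) = 92.440072
iter 1: u=0.574610  f(a)=+9.727e-02  f'(a)=-1.307e-01  a ← 92.440072 − (+9.727e-02/-1.307e-01) = 93.184274
iter 2: u=0.570021  f(a)=+1.187e-03  f'(a)=-1.275e-01  a ← 93.184274 − (+1.187e-03/-1.275e-01) = 93.193583
iter 3: u=0.569964  f(a)=+1.817e-07  f'(a)=-1.275e-01  a ← 93.193583 − (+1.817e-07/-1.275e-01) = 93.193584
iter 4: u=0.569964  f(a)=+1.421e-14  f'(a)=-1.275e-01  a ← 93.193584 − (+1.421e-14/-1.275e-01) = 93.193584
converged: |Δa| < 1e-12 after 4 iterations
sag = a·(cosh(S/(2a)) − 1) = 93.193584·(cosh(0.569964) − 1) = 15.551649
T_max/T_min = cosh(S/(2a)) = 1.166875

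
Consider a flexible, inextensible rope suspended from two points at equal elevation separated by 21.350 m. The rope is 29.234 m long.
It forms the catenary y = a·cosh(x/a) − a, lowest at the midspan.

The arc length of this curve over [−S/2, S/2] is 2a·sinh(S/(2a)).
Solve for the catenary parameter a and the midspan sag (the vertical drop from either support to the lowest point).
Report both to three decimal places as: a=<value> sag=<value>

seed: a₀ = √(S³/(24(L−S))) = √(21.350³/(24·7.884)) = 7.171630
iter 1: u=1.488504  f(a)=+9.209e-01  f'(a)=-2.726e+00  a ← 7.171630 − (+9.209e-01/-2.726e+00) = 7.509464
iter 2: u=1.421539  f(a)=+6.907e-02  f'(a)=-2.331e+00  a ← 7.509464 − (+6.907e-02/-2.331e+00) = 7.539096
iter 3: u=1.415952  f(a)=+4.582e-04  f'(a)=-2.300e+00  a ← 7.539096 − (+4.582e-04/-2.300e+00) = 7.539295
iter 4: u=1.415915  f(a)=+2.046e-08  f'(a)=-2.300e+00  a ← 7.539295 − (+2.046e-08/-2.300e+00) = 7.539295
iter 5: u=1.415915  f(a)=-3.553e-15  f'(a)=-2.300e+00  a ← 7.539295 − (-3.553e-15/-2.300e+00) = 7.539295
converged: |Δa| < 1e-12 after 5 iterations
sag = a·(cosh(S/(2a)) − 1) = 7.539295·(cosh(1.415915) − 1) = 8.907518
T_max/T_min = cosh(S/(2a)) = 2.181479

a=7.539 sag=8.908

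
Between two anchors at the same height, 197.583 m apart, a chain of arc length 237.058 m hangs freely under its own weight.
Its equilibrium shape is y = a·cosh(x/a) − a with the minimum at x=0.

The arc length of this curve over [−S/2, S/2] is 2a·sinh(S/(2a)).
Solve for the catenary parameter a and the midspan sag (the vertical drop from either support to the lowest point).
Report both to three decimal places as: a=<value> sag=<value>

seed: a₀ = √(S³/(24(L−S))) = √(197.583³/(24·39.475)) = 90.231395
iter 1: u=1.094868  f(a)=+2.435e+00  f'(a)=-9.845e-01  a ← 90.231395 − (+2.435e+00/-9.845e-01) = 92.704524
iter 2: u=1.065660  f(a)=+1.037e-01  f'(a)=-9.022e-01  a ← 92.704524 − (+1.037e-01/-9.022e-01) = 92.819449
iter 3: u=1.064341  f(a)=+2.066e-04  f'(a)=-8.986e-01  a ← 92.819449 − (+2.066e-04/-8.986e-01) = 92.819679
iter 4: u=1.064338  f(a)=+8.237e-10  f'(a)=-8.986e-01  a ← 92.819679 − (+8.237e-10/-8.986e-01) = 92.819679
iter 5: u=1.064338  f(a)=-5.684e-14  f'(a)=-8.986e-01  a ← 92.819679 − (-5.684e-14/-8.986e-01) = 92.819679
converged: |Δa| < 1e-12 after 5 iterations
sag = a·(cosh(S/(2a)) − 1) = 92.819679·(cosh(1.064338) − 1) = 57.728043
T_max/T_min = cosh(S/(2a)) = 1.621938

a=92.820 sag=57.728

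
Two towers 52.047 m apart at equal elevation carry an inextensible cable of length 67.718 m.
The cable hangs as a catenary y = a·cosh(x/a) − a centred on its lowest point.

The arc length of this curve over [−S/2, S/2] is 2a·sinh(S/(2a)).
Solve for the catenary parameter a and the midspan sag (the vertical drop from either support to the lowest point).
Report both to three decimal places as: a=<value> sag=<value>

a=20.182 sag=19.236

seed: a₀ = √(S³/(24(L−S))) = √(52.047³/(24·15.671)) = 19.361526
iter 1: u=1.344083  f(a)=+1.478e+00  f'(a)=-1.931e+00  a ← 19.361526 − (+1.478e+00/-1.931e+00) = 20.127023
iter 2: u=1.292963  f(a)=+9.217e-02  f'(a)=-1.697e+00  a ← 20.127023 − (+9.217e-02/-1.697e+00) = 20.181346
iter 3: u=1.289483  f(a)=+4.112e-04  f'(a)=-1.682e+00  a ← 20.181346 − (+4.112e-04/-1.682e+00) = 20.181590
iter 4: u=1.289467  f(a)=+8.266e-09  f'(a)=-1.682e+00  a ← 20.181590 − (+8.266e-09/-1.682e+00) = 20.181590
iter 5: u=1.289467  f(a)=+0.000e+00  f'(a)=-1.682e+00  a ← 20.181590 − (+0.000e+00/-1.682e+00) = 20.181590
converged: |Δa| < 1e-12 after 5 iterations
sag = a·(cosh(S/(2a)) − 1) = 20.181590·(cosh(1.289467) − 1) = 19.235772
T_max/T_min = cosh(S/(2a)) = 1.953135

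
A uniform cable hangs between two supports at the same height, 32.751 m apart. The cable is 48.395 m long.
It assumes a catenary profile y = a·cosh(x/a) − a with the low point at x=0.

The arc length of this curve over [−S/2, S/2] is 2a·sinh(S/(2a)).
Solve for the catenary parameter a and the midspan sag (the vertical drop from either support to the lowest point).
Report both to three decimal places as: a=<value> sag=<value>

a=10.302 sag=15.997

seed: a₀ = √(S³/(24(L−S))) = √(32.751³/(24·15.644)) = 9.672914
iter 1: u=1.692923  f(a)=+2.401e+00  f'(a)=-4.262e+00  a ← 9.672914 − (+2.401e+00/-4.262e+00) = 10.236301
iter 2: u=1.599748  f(a)=+2.257e-01  f'(a)=-3.495e+00  a ← 10.236301 − (+2.257e-01/-3.495e+00) = 10.300897
iter 3: u=1.589716  f(a)=+2.453e-03  f'(a)=-3.419e+00  a ← 10.300897 − (+2.453e-03/-3.419e+00) = 10.301614
iter 4: u=1.589605  f(a)=+2.966e-07  f'(a)=-3.418e+00  a ← 10.301614 − (+2.966e-07/-3.418e+00) = 10.301614
iter 5: u=1.589605  f(a)=+0.000e+00  f'(a)=-3.418e+00  a ← 10.301614 − (+0.000e+00/-3.418e+00) = 10.301614
converged: |Δa| < 1e-12 after 5 iterations
sag = a·(cosh(S/(2a)) − 1) = 10.301614·(cosh(1.589605) − 1) = 15.997478
T_max/T_min = cosh(S/(2a)) = 2.552910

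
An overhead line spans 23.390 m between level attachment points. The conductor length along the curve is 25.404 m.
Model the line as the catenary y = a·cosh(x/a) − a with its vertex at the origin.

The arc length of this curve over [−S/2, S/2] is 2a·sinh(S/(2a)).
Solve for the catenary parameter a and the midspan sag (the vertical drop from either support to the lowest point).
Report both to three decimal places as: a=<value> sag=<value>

a=16.477 sag=4.328

seed: a₀ = √(S³/(24(L−S))) = √(23.390³/(24·2.014)) = 16.270840
iter 1: u=0.718771  f(a)=+5.267e-02  f'(a)=-2.606e-01  a ← 16.270840 − (+5.267e-02/-2.606e-01) = 16.472958
iter 2: u=0.709951  f(a)=+9.975e-04  f'(a)=-2.508e-01  a ← 16.472958 − (+9.975e-04/-2.508e-01) = 16.476935
iter 3: u=0.709780  f(a)=+3.731e-07  f'(a)=-2.506e-01  a ← 16.476935 − (+3.731e-07/-2.506e-01) = 16.476936
iter 4: u=0.709780  f(a)=+5.329e-14  f'(a)=-2.506e-01  a ← 16.476936 − (+5.329e-14/-2.506e-01) = 16.476936
converged: |Δa| < 1e-12 after 4 iterations
sag = a·(cosh(S/(2a)) − 1) = 16.476936·(cosh(0.709780) − 1) = 4.327636
T_max/T_min = cosh(S/(2a)) = 1.262648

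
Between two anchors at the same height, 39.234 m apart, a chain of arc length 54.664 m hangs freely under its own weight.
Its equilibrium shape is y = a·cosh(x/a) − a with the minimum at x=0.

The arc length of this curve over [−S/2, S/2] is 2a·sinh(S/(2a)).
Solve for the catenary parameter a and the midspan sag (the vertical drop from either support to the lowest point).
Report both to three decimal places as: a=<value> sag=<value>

a=13.465 sag=17.004

seed: a₀ = √(S³/(24(L−S))) = √(39.234³/(24·15.430)) = 12.770423
iter 1: u=1.536128  f(a)=+1.926e+00  f'(a)=-3.037e+00  a ← 12.770423 − (+1.926e+00/-3.037e+00) = 13.404678
iter 2: u=1.463444  f(a)=+1.528e-01  f'(a)=-2.573e+00  a ← 13.404678 − (+1.528e-01/-2.573e+00) = 13.464074
iter 3: u=1.456988  f(a)=+1.145e-03  f'(a)=-2.534e+00  a ← 13.464074 − (+1.145e-03/-2.534e+00) = 13.464526
iter 4: u=1.456940  f(a)=+6.530e-08  f'(a)=-2.534e+00  a ← 13.464526 − (+6.530e-08/-2.534e+00) = 13.464526
iter 5: u=1.456940  f(a)=+0.000e+00  f'(a)=-2.534e+00  a ← 13.464526 − (+0.000e+00/-2.534e+00) = 13.464526
converged: |Δa| < 1e-12 after 5 iterations
sag = a·(cosh(S/(2a)) − 1) = 13.464526·(cosh(1.456940) − 1) = 17.004010
T_max/T_min = cosh(S/(2a)) = 2.262875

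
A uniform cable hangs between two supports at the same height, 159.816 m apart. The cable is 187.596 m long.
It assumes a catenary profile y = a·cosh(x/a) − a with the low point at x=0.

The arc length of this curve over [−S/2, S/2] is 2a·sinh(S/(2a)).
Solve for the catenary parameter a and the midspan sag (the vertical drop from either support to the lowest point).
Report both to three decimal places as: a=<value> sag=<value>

a=80.209 sag=43.207

seed: a₀ = √(S³/(24(L−S))) = √(159.816³/(24·27.780)) = 78.245369
iter 1: u=1.021249  f(a)=+1.485e+00  f'(a)=-7.869e-01  a ← 78.245369 − (+1.485e+00/-7.869e-01) = 80.132615
iter 2: u=0.997197  f(a)=+5.543e-02  f'(a)=-7.292e-01  a ← 80.132615 − (+5.543e-02/-7.292e-01) = 80.208631
iter 3: u=0.996252  f(a)=+8.385e-05  f'(a)=-7.270e-01  a ← 80.208631 − (+8.385e-05/-7.270e-01) = 80.208747
iter 4: u=0.996250  f(a)=+1.925e-10  f'(a)=-7.270e-01  a ← 80.208747 − (+1.925e-10/-7.270e-01) = 80.208747
iter 5: u=0.996250  f(a)=+0.000e+00  f'(a)=-7.270e-01  a ← 80.208747 − (+0.000e+00/-7.270e-01) = 80.208747
converged: |Δa| < 1e-12 after 5 iterations
sag = a·(cosh(S/(2a)) − 1) = 80.208747·(cosh(0.996250) − 1) = 43.207248
T_max/T_min = cosh(S/(2a)) = 1.538685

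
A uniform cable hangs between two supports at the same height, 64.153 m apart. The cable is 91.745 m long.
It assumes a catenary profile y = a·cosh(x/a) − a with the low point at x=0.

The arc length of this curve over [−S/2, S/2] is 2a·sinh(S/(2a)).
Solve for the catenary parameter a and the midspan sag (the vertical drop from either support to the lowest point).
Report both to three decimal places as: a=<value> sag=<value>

a=21.146 sag=29.365

seed: a₀ = √(S³/(24(L−S))) = √(64.153³/(24·27.592)) = 19.967709
iter 1: u=1.606419  f(a)=+3.787e+00  f'(a)=-3.546e+00  a ← 19.967709 − (+3.787e+00/-3.546e+00) = 21.035713
iter 2: u=1.524859  f(a)=+3.251e-01  f'(a)=-2.961e+00  a ← 21.035713 − (+3.251e-01/-2.961e+00) = 21.145490
iter 3: u=1.516943  f(a)=+2.892e-03  f'(a)=-2.909e+00  a ← 21.145490 − (+2.892e-03/-2.909e+00) = 21.146485
iter 4: u=1.516872  f(a)=+2.333e-07  f'(a)=-2.908e+00  a ← 21.146485 − (+2.333e-07/-2.908e+00) = 21.146485
iter 5: u=1.516872  f(a)=+0.000e+00  f'(a)=-2.908e+00  a ← 21.146485 − (+0.000e+00/-2.908e+00) = 21.146485
converged: |Δa| < 1e-12 after 5 iterations
sag = a·(cosh(S/(2a)) − 1) = 21.146485·(cosh(1.516872) − 1) = 29.365495
T_max/T_min = cosh(S/(2a)) = 2.388670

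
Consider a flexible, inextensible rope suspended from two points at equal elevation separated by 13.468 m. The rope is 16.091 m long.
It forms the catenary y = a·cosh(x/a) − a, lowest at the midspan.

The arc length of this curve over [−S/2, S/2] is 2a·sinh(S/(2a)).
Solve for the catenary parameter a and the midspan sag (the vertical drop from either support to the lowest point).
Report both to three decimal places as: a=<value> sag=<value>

a=6.404 sag=3.879

seed: a₀ = √(S³/(24(L−S))) = √(13.468³/(24·2.623)) = 6.229453
iter 1: u=1.080994  f(a)=+1.576e-01  f'(a)=-9.447e-01  a ← 6.229453 − (+1.576e-01/-9.447e-01) = 6.396261
iter 2: u=1.052803  f(a)=+6.552e-03  f'(a)=-8.677e-01  a ← 6.396261 − (+6.552e-03/-8.677e-01) = 6.403812
iter 3: u=1.051561  f(a)=+1.241e-05  f'(a)=-8.644e-01  a ← 6.403812 − (+1.241e-05/-8.644e-01) = 6.403826
iter 4: u=1.051559  f(a)=+4.473e-11  f'(a)=-8.644e-01  a ← 6.403826 − (+4.473e-11/-8.644e-01) = 6.403826
iter 5: u=1.051559  f(a)=+0.000e+00  f'(a)=-8.644e-01  a ← 6.403826 − (+0.000e+00/-8.644e-01) = 6.403826
converged: |Δa| < 1e-12 after 5 iterations
sag = a·(cosh(S/(2a)) − 1) = 6.403826·(cosh(1.051559) − 1) = 3.879124
T_max/T_min = cosh(S/(2a)) = 1.605751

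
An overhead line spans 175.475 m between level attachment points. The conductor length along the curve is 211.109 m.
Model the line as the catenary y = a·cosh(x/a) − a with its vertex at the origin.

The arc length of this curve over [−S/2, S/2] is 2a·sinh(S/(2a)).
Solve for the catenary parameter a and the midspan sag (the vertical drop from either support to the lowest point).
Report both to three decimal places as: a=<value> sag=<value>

seed: a₀ = √(S³/(24(L−S))) = √(175.475³/(24·35.634)) = 79.484961
iter 1: u=1.103825  f(a)=+2.235e+00  f'(a)=-1.011e+00  a ← 79.484961 − (+2.235e+00/-1.011e+00) = 81.696162
iter 2: u=1.073949  f(a)=+9.666e-02  f'(a)=-9.250e-01  a ← 81.696162 − (+9.666e-02/-9.250e-01) = 81.800652
iter 3: u=1.072577  f(a)=+1.989e-04  f'(a)=-9.212e-01  a ← 81.800652 − (+1.989e-04/-9.212e-01) = 81.800868
iter 4: u=1.072574  f(a)=+8.458e-10  f'(a)=-9.212e-01  a ← 81.800868 − (+8.458e-10/-9.212e-01) = 81.800868
iter 5: u=1.072574  f(a)=-2.842e-14  f'(a)=-9.212e-01  a ← 81.800868 − (-2.842e-14/-9.212e-01) = 81.800868
converged: |Δa| < 1e-12 after 5 iterations
sag = a·(cosh(S/(2a)) − 1) = 81.800868·(cosh(1.072574) − 1) = 51.739892
T_max/T_min = cosh(S/(2a)) = 1.632510

a=81.801 sag=51.740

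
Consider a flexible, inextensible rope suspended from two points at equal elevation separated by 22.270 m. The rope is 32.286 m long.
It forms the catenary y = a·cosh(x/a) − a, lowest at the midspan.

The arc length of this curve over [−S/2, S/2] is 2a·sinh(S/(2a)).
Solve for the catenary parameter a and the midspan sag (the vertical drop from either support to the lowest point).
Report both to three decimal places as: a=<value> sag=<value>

seed: a₀ = √(S³/(24(L−S))) = √(22.270³/(24·10.016)) = 6.778406
iter 1: u=1.642717  f(a)=+1.442e+00  f'(a)=-3.834e+00  a ← 6.778406 − (+1.442e+00/-3.834e+00) = 7.154447
iter 2: u=1.556375  f(a)=+1.287e-01  f'(a)=-3.177e+00  a ← 7.154447 − (+1.287e-01/-3.177e+00) = 7.194941
iter 3: u=1.547615  f(a)=+1.247e-03  f'(a)=-3.116e+00  a ← 7.194941 − (+1.247e-03/-3.116e+00) = 7.195341
iter 4: u=1.547529  f(a)=+1.195e-07  f'(a)=-3.115e+00  a ← 7.195341 − (+1.195e-07/-3.115e+00) = 7.195341
iter 5: u=1.547529  f(a)=+7.105e-15  f'(a)=-3.115e+00  a ← 7.195341 − (+7.105e-15/-3.115e+00) = 7.195341
converged: |Δa| < 1e-12 after 5 iterations
sag = a·(cosh(S/(2a)) − 1) = 7.195341·(cosh(1.547529) − 1) = 10.478634
T_max/T_min = cosh(S/(2a)) = 2.456308

a=7.195 sag=10.479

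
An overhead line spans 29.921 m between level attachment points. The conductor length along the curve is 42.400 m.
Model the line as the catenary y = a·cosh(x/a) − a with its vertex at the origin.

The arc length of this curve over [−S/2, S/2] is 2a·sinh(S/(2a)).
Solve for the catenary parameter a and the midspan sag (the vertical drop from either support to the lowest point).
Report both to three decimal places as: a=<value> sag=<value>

seed: a₀ = √(S³/(24(L−S))) = √(29.921³/(24·12.479)) = 9.457332
iter 1: u=1.581894  f(a)=+1.658e+00  f'(a)=-3.361e+00  a ← 9.457332 − (+1.658e+00/-3.361e+00) = 9.950515
iter 2: u=1.503490  f(a)=+1.385e-01  f'(a)=-2.821e+00  a ← 9.950515 − (+1.385e-01/-2.821e+00) = 9.999610
iter 3: u=1.496108  f(a)=+1.161e-03  f'(a)=-2.774e+00  a ← 9.999610 − (+1.161e-03/-2.774e+00) = 10.000029
iter 4: u=1.496046  f(a)=+8.320e-08  f'(a)=-2.773e+00  a ← 10.000029 − (+8.320e-08/-2.773e+00) = 10.000029
iter 5: u=1.496046  f(a)=-1.421e-14  f'(a)=-2.773e+00  a ← 10.000029 − (-1.421e-14/-2.773e+00) = 10.000029
converged: |Δa| < 1e-12 after 5 iterations
sag = a·(cosh(S/(2a)) − 1) = 10.000029·(cosh(1.496046) − 1) = 13.440120
T_max/T_min = cosh(S/(2a)) = 2.344008

a=10.000 sag=13.440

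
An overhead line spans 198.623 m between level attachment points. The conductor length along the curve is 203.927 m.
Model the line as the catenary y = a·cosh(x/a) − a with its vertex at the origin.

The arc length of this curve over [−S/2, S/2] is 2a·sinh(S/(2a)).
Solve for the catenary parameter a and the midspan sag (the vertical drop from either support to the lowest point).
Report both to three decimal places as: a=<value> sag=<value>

seed: a₀ = √(S³/(24(L−S))) = √(198.623³/(24·5.304)) = 248.105806
iter 1: u=0.400279  f(a)=+4.265e-02  f'(a)=-4.344e-02  a ← 248.105806 − (+4.265e-02/-4.344e-02) = 249.087592
iter 2: u=0.398701  f(a)=+2.545e-04  f'(a)=-4.293e-02  a ← 249.087592 − (+2.545e-04/-4.293e-02) = 249.093521
iter 3: u=0.398692  f(a)=+9.182e-09  f'(a)=-4.292e-02  a ← 249.093521 − (+9.182e-09/-4.292e-02) = 249.093521
iter 4: u=0.398692  f(a)=+0.000e+00  f'(a)=-4.292e-02  a ← 249.093521 − (+0.000e+00/-4.292e-02) = 249.093521
converged: |Δa| < 1e-12 after 4 iterations
sag = a·(cosh(S/(2a)) − 1) = 249.093521·(cosh(0.398692) − 1) = 20.060965
T_max/T_min = cosh(S/(2a)) = 1.080536

a=249.094 sag=20.061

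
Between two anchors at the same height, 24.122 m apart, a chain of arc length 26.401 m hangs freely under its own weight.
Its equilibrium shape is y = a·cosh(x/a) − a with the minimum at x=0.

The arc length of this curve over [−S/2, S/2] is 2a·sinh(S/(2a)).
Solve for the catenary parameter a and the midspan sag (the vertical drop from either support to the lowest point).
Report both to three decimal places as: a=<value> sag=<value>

a=16.241 sag=4.688

seed: a₀ = √(S³/(24(L−S))) = √(24.122³/(24·2.279)) = 16.019250
iter 1: u=0.752907  f(a)=+6.547e-02  f'(a)=-3.010e-01  a ← 16.019250 − (+6.547e-02/-3.010e-01) = 16.236776
iter 2: u=0.742820  f(a)=+1.357e-03  f'(a)=-2.886e-01  a ← 16.236776 − (+1.357e-03/-2.886e-01) = 16.241479
iter 3: u=0.742605  f(a)=+6.109e-07  f'(a)=-2.884e-01  a ← 16.241479 − (+6.109e-07/-2.884e-01) = 16.241481
iter 4: u=0.742605  f(a)=+1.243e-13  f'(a)=-2.884e-01  a ← 16.241481 − (+1.243e-13/-2.884e-01) = 16.241481
converged: |Δa| < 1e-12 after 4 iterations
sag = a·(cosh(S/(2a)) − 1) = 16.241481·(cosh(0.742605) − 1) = 4.687898
T_max/T_min = cosh(S/(2a)) = 1.288637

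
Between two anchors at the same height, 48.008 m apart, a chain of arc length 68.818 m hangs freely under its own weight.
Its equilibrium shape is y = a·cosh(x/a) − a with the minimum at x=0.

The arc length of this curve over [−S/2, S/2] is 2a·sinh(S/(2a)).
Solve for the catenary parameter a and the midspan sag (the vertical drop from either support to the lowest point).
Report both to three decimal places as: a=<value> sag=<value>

a=15.769 sag=22.081

seed: a₀ = √(S³/(24(L−S))) = √(48.008³/(24·20.810)) = 14.884312
iter 1: u=1.612705  f(a)=+2.880e+00  f'(a)=-3.594e+00  a ← 14.884312 − (+2.880e+00/-3.594e+00) = 15.685541
iter 2: u=1.530327  f(a)=+2.489e-01  f'(a)=-2.998e+00  a ← 15.685541 − (+2.489e-01/-2.998e+00) = 15.768569
iter 3: u=1.522269  f(a)=+2.247e-03  f'(a)=-2.944e+00  a ← 15.768569 − (+2.247e-03/-2.944e+00) = 15.769333
iter 4: u=1.522195  f(a)=+1.869e-07  f'(a)=-2.943e+00  a ← 15.769333 − (+1.869e-07/-2.943e+00) = 15.769333
iter 5: u=1.522195  f(a)=+0.000e+00  f'(a)=-2.943e+00  a ← 15.769333 − (+0.000e+00/-2.943e+00) = 15.769333
converged: |Δa| < 1e-12 after 5 iterations
sag = a·(cosh(S/(2a)) − 1) = 15.769333·(cosh(1.522195) − 1) = 22.081046
T_max/T_min = cosh(S/(2a)) = 2.400252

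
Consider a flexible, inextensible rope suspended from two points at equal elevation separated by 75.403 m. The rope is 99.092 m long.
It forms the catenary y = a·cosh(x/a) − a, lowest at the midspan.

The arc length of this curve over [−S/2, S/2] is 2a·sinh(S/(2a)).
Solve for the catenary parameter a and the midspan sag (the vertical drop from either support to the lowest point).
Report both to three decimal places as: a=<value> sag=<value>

seed: a₀ = √(S³/(24(L−S))) = √(75.403³/(24·23.689)) = 27.460216
iter 1: u=1.372950  f(a)=+2.336e+00  f'(a)=-2.073e+00  a ← 27.460216 − (+2.336e+00/-2.073e+00) = 28.586743
iter 2: u=1.318846  f(a)=+1.514e-01  f'(a)=-1.812e+00  a ← 28.586743 − (+1.514e-01/-1.812e+00) = 28.670287
iter 3: u=1.315003  f(a)=+7.339e-04  f'(a)=-1.795e+00  a ← 28.670287 − (+7.339e-04/-1.795e+00) = 28.670696
iter 4: u=1.314984  f(a)=+1.743e-08  f'(a)=-1.795e+00  a ← 28.670696 − (+1.743e-08/-1.795e+00) = 28.670696
iter 5: u=1.314984  f(a)=+1.421e-14  f'(a)=-1.795e+00  a ← 28.670696 − (+1.421e-14/-1.795e+00) = 28.670696
converged: |Δa| < 1e-12 after 5 iterations
sag = a·(cosh(S/(2a)) − 1) = 28.670696·(cosh(1.314984) − 1) = 28.572775
T_max/T_min = cosh(S/(2a)) = 1.996585

a=28.671 sag=28.573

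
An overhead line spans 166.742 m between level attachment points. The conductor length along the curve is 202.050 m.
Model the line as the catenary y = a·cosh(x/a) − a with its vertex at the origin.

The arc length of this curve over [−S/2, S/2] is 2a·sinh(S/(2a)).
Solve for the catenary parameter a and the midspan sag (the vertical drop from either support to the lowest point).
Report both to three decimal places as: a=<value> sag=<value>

a=76.208 sag=50.337

seed: a₀ = √(S³/(24(L−S))) = √(166.742³/(24·35.308)) = 73.964841
iter 1: u=1.127171  f(a)=+2.312e+00  f'(a)=-1.082e+00  a ← 73.964841 − (+2.312e+00/-1.082e+00) = 76.102325
iter 2: u=1.095512  f(a)=+1.040e-01  f'(a)=-9.863e-01  a ← 76.102325 − (+1.040e-01/-9.863e-01) = 76.207777
iter 3: u=1.093996  f(a)=+2.324e-04  f'(a)=-9.819e-01  a ← 76.207777 − (+2.324e-04/-9.819e-01) = 76.208013
iter 4: u=1.093993  f(a)=+1.167e-09  f'(a)=-9.819e-01  a ← 76.208013 − (+1.167e-09/-9.819e-01) = 76.208013
iter 5: u=1.093993  f(a)=-2.842e-14  f'(a)=-9.819e-01  a ← 76.208013 − (-2.842e-14/-9.819e-01) = 76.208013
converged: |Δa| < 1e-12 after 5 iterations
sag = a·(cosh(S/(2a)) − 1) = 76.208013·(cosh(1.093993) − 1) = 50.337283
T_max/T_min = cosh(S/(2a)) = 1.660525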